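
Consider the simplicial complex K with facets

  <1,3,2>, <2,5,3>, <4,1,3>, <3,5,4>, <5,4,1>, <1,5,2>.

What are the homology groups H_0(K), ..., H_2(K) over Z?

K has 5 vertices, 9 edges, 6 triangles.
rank ∂_0 = 0, rank ∂_1 = 4 ⇒ b_0 = 5 − 0 − 4 = 1; all invariant factors of ∂_1 are 1 so no torsion. So H_0 ≅ Z.
rank ∂_1 = 4, rank ∂_2 = 5 ⇒ b_1 = 9 − 4 − 5 = 0; all invariant factors of ∂_2 are 1 so no torsion. So H_1 ≅ 0.
rank ∂_2 = 5, rank ∂_3 = 0 ⇒ b_2 = 6 − 5 − 0 = 1. So H_2 ≅ Z.

H_0 = Z,  H_1 = 0,  H_2 = Z.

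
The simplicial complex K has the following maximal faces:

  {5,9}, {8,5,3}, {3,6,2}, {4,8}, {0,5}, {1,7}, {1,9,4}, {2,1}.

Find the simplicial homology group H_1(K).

H_1 ≅ Z^2.

Fix the vertex order 0 < 1 < 2 < 3 < 4 < 5 < 6 < 7 < 8 < 9 and write every simplex with vertices in increasing order. Then dim K = 2 and the simplices of K are:

  0-simplices (10): [0], [1], [2], [3], [4], [5], [6], [7], [8], [9]
  1-simplices (14): [0,5], [1,2], [1,4], [1,7], [1,9], [2,3], [2,6], [3,5], [3,6], [3,8], [4,8], [4,9], [5,8], [5,9]
  2-simplices (3): [1,4,9], [2,3,6], [3,5,8]

Hence C_0 ≅ Z^10, C_1 ≅ Z^14, C_2 ≅ Z^3.

∂_1: C_1 → C_0 is given by ∂[p,q] = [q] − [p]. For instance
  ∂[2,3] = [3] − [2].
The 10×14 boundary matrix has rank 9 and Smith normal form diag(1,1,1,1,1,1,1,1,1).

The boundary map ∂_2: C_2 → C_1 sends each 2-simplex [p,q,r] to [q,r] − [p,r] + [p,q]. For instance
  ∂[2,3,6] = [3,6] − [2,6] + [2,3],
  ∂[1,4,9] = [4,9] − [1,9] + [1,4].
The 14×3 boundary matrix has rank 3 and Smith normal form diag(1,1,1).

Reading off H_k = ker ∂_k / im ∂_{k+1}:

  H_1: rank ker ∂_1 − rank ∂_2 = (14 − 9) − 3 = 2, and the invariant factors of ∂_2 are all 1, so H_1 ≅ Z^2.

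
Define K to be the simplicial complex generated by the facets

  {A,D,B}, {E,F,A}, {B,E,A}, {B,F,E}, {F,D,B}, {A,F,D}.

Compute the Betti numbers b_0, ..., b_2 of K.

b_0 = 1, b_1 = 0, b_2 = 1.

Order the vertices as A < B < D < E < F. Listing each simplex with vertices in this order, K has dimension 2 with simplices:

  0-simplices (5): A, B, D, E, F
  1-simplices (9): AB, AD, AE, AF, BD, BE, BF, DF, EF
  2-simplices (6): ABD, ABE, ADF, AEF, BDF, BEF

so the chain groups are C_0 ≅ Z^5, C_1 ≅ Z^9, C_2 ≅ Z^6.

∂_1: C_1 → C_0 maps an edge to its endpoints' difference, ∂[p,q] = q − p.
This gives a 5×9 integer matrix of rank 4; reducing to Smith normal form yields diagonal entries (1,1,1,1).

∂_2: C_2 → C_1 maps a triangle to the signed sum of its edges. For instance
  ∂ABD = BD − AD + AB,
  ∂BEF = EF − BF + BE.
This gives a 9×6 integer matrix of rank 5; reducing to Smith normal form yields diagonal entries (1,1,1,1,1).

Now H_k = ker ∂_k / im ∂_{k+1}, so:

  H_0: rank C_0 − rank ∂_1 = 5 − 4 = 1, and the invariant factors of ∂_1 are all 1, so H_0 = Z.
  H_1: rank ker ∂_1 − rank ∂_2 = (9 − 4) − 5 = 0, and the invariant factors of ∂_2 are all 1, so H_1 = 0.
  H_2: rank ker ∂_2 − rank ∂_3 = (6 − 5) − 0 = 1, and there is no ∂_3, so H_2 = Z.

As a check, the Euler characteristic is 5 − 9 + 6 = 2, which agrees with 1 − 0 + 1 = 2.

Hence the Betti numbers are b_0 = 1, b_1 = 0, b_2 = 1.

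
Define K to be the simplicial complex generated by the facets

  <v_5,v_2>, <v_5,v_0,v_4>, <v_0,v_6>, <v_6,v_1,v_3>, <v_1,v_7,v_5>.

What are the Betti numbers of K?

b_0 = 1, b_1 = 1, b_2 = 0.

We work with the vertex ordering v_0 < v_1 < v_2 < v_3 < v_4 < v_5 < v_6 < v_7. The simplices of K, each written with vertices in increasing order, are:

  0-simplices (8): [v_0], [v_1], [v_2], [v_3], [v_4], [v_5], [v_6], [v_7]
  1-simplices (11): [v_0,v_4], [v_0,v_5], [v_0,v_6], [v_1,v_3], [v_1,v_5], [v_1,v_6], [v_1,v_7], [v_2,v_5], [v_3,v_6], [v_4,v_5], [v_5,v_7]
  2-simplices (3): [v_0,v_4,v_5], [v_1,v_3,v_6], [v_1,v_5,v_7]

so the chain groups are C_0 ≅ Z^8, C_1 ≅ Z^11, C_2 ≅ Z^3.

Boundary ∂_1: C_1 → C_0 sends each edge [p,q] (with p < q) to q − p.
The 8×11 boundary matrix has rank 7 and Smith normal form diag(1,1,1,1,1,1,1).

∂_2: C_2 → C_1 sends each 2-simplex [p,q,r] to [q,r] − [p,r] + [p,q]. For instance
  ∂[v_1,v_3,v_6] = [v_3,v_6] − [v_1,v_6] + [v_1,v_3],
  ∂[v_1,v_5,v_7] = [v_5,v_7] − [v_1,v_7] + [v_1,v_5].
The resulting 11×3 matrix has rank 3, and its Smith normal form has invariant factors (1,1,1).

Reading off H_k = ker ∂_k / im ∂_{k+1}:

  H_0: rank C_0 − rank ∂_1 = 8 − 7 = 1, and the invariant factors of ∂_1 are all 1, so H_0 = Z.
  H_1: rank ker ∂_1 − rank ∂_2 = (11 − 7) − 3 = 1, and the invariant factors of ∂_2 are all 1, so H_1 = Z.
  H_2: rank ker ∂_2 − rank ∂_3 = (3 − 3) − 0 = 0, and there is no ∂_3, so H_2 = 0.

Hence the Betti numbers are b_0 = 1, b_1 = 1, b_2 = 0.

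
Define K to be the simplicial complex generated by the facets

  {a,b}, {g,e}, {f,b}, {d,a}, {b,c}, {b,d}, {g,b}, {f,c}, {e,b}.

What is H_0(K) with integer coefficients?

K has 7 vertices, 9 edges.
rank ∂_0 = 0, rank ∂_1 = 6 ⇒ b_0 = 7 − 0 − 6 = 1; all invariant factors of ∂_1 are 1 so no torsion. So H_0 ≅ Z.

H_0 = Z.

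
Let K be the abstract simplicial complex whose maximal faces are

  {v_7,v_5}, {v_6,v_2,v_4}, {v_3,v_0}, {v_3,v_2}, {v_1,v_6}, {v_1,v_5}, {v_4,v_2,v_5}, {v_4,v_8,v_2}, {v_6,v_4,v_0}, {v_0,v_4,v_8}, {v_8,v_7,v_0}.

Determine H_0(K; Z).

H_0 ≅ Z.

We work with the vertex ordering v_0 < v_1 < v_2 < v_3 < v_4 < v_5 < v_6 < v_7 < v_8. The simplices of K, each written with vertices in increasing order, are:

  0-simplices (9): [v_0], [v_1], [v_2], [v_3], [v_4], [v_5], [v_6], [v_7], [v_8]
  1-simplices (17): (17 of them)
  2-simplices (6): [v_0,v_4,v_6], [v_0,v_4,v_8], [v_0,v_7,v_8], [v_2,v_4,v_5], [v_2,v_4,v_6], [v_2,v_4,v_8]

so the chain groups are C_0 ≅ Z^9, C_1 ≅ Z^17, C_2 ≅ Z^6.

The boundary map ∂_1: C_1 → C_0 is given by ∂[p,q] = [q] − [p]. For instance
  ∂[v_7,v_8] = [v_8] − [v_7].
This gives a 9×17 integer matrix of rank 8; reducing to Smith normal form yields diagonal entries (1,1,1,1,1,1,1,1).

The boundary map ∂_2: C_2 → C_1 sends each 2-simplex [p,q,r] to [q,r] − [p,r] + [p,q]. For instance
  ∂[v_2,v_4,v_6] = [v_4,v_6] − [v_2,v_6] + [v_2,v_4],
  ∂[v_2,v_4,v_5] = [v_4,v_5] − [v_2,v_5] + [v_2,v_4].
The resulting 17×6 matrix has rank 6, and its Smith normal form has invariant factors (1,1,1,1,1,1).

Now H_k = ker ∂_k / im ∂_{k+1}, so:

  H_0: rank C_0 − rank ∂_1 = 9 − 8 = 1, and the invariant factors of ∂_1 are all 1, so H_0 = Z.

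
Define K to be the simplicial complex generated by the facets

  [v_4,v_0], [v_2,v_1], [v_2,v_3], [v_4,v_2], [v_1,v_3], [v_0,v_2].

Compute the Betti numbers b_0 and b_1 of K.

b_0 = 1, b_1 = 2.

We work with the vertex ordering v_0 < v_1 < v_2 < v_3 < v_4. The simplices of K, each written with vertices in increasing order, are:

  0-simplices (5): [v_0], [v_1], [v_2], [v_3], [v_4]
  1-simplices (6): [v_0,v_2], [v_0,v_4], [v_1,v_2], [v_1,v_3], [v_2,v_3], [v_2,v_4]

so the chain groups are C_0 ≅ Z^5, C_1 ≅ Z^6.

The boundary map ∂_1: C_1 → C_0 maps an edge to its endpoints' difference, ∂[p,q] = q − p. For instance
  ∂[v_0,v_2] = [v_2] − [v_0].
The 5×6 boundary matrix has rank 4 and Smith normal form diag(1,1,1,1).

Computing H_k = (kernel of ∂_k) / (image of ∂_{k+1}):

  H_0: rank C_0 − rank ∂_1 = 5 − 4 = 1, and the invariant factors of ∂_1 are all 1, so H_0 ≅ Z.
  H_1: rank ker ∂_1 − rank ∂_2 = (6 − 4) − 0 = 2, and there is no ∂_2, so H_1 ≅ Z^2.

As a check, the Euler characteristic is 5 − 6 = -1, which agrees with 1 − 2 = -1.

Hence the Betti numbers are b_0 = 1, b_1 = 2.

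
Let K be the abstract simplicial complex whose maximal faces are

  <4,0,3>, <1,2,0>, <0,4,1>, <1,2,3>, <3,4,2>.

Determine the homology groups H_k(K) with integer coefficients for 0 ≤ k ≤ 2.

H_0 = Z,  H_1 = Z,  H_2 = 0.

Fix the vertex order 0 < 1 < 2 < 3 < 4 and write every simplex with vertices in increasing order. Then dim K = 2 and the simplices of K are:

  0-simplices (5): [0], [1], [2], [3], [4]
  1-simplices (10): [0,1], [0,2], [0,3], [0,4], [1,2], [1,3], [1,4], [2,3], [2,4], [3,4]
  2-simplices (5): [0,1,2], [0,1,4], [0,3,4], [1,2,3], [2,3,4]

so the chain groups are C_0 ≅ Z^5, C_1 ≅ Z^10, C_2 ≅ Z^5.

The boundary map ∂_1: C_1 → C_0 is given by ∂[p,q] = [q] − [p].
The resulting 5×10 matrix has rank 4, and its Smith normal form has invariant factors (1,1,1,1).

Boundary ∂_2: C_2 → C_1 sends each 2-simplex [p,q,r] to [q,r] − [p,r] + [p,q]. For instance
  ∂[1,2,3] = [2,3] − [1,3] + [1,2],
  ∂[0,3,4] = [3,4] − [0,4] + [0,3].
The resulting 10×5 matrix has rank 5, and its Smith normal form has invariant factors (1,1,1,1,1).

Now H_k = ker ∂_k / im ∂_{k+1}, so:

  H_0: rank C_0 − rank ∂_1 = 5 − 4 = 1, and the invariant factors of ∂_1 are all 1, so H_0 = Z.
  H_1: rank ker ∂_1 − rank ∂_2 = (10 − 4) − 5 = 1, and the invariant factors of ∂_2 are all 1, so H_1 = Z.
  H_2: rank ker ∂_2 − rank ∂_3 = (5 − 5) − 0 = 0, and there is no ∂_3, so H_2 = 0.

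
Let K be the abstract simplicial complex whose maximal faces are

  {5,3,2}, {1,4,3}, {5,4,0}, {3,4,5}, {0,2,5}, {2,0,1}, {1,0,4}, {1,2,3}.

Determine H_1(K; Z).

Order the vertices as 0 < 1 < 2 < 3 < 4 < 5. Listing each simplex with vertices in this order, K has dimension 2 with simplices:

  0-simplices (6): [0], [1], [2], [3], [4], [5]
  1-simplices (12): [0,1], [0,2], [0,4], [0,5], [1,2], [1,3], [1,4], [2,3], [2,5], [3,4], [3,5], [4,5]
  2-simplices (8): [0,1,2], [0,1,4], [0,2,5], [0,4,5], [1,2,3], [1,3,4], [2,3,5], [3,4,5]

giving chain groups C_0 ≅ Z^6, C_1 ≅ Z^12, C_2 ≅ Z^8.

The boundary map ∂_1: C_1 → C_0 maps an edge to its endpoints' difference, ∂[p,q] = q − p.
The 6×12 boundary matrix has rank 5 and Smith normal form diag(1,1,1,1,1).

Boundary ∂_2: C_2 → C_1 acts by ∂[p,q,r] = [q,r] − [p,r] + [p,q]. For instance
  ∂[1,2,3] = [2,3] − [1,3] + [1,2],
  ∂[2,3,5] = [3,5] − [2,5] + [2,3].
This gives a 12×8 integer matrix of rank 7; reducing to Smith normal form yields diagonal entries (1,1,1,1,1,1,1).

Computing H_k = (kernel of ∂_k) / (image of ∂_{k+1}):

  H_1: rank ker ∂_1 − rank ∂_2 = (12 − 5) − 7 = 0, and the invariant factors of ∂_2 are all 1, so H_1 = 0.

H_1 ≅ 0.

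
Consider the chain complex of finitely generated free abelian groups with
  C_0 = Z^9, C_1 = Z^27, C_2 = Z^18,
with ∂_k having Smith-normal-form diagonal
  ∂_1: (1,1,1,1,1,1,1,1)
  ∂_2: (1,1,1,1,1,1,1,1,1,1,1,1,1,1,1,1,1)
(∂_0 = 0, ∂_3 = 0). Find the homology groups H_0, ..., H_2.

H_0: b_0 = 9 − 0 − 8 = 1; torsion from ∂_1 factors > 1: none. So H_0 = Z.
H_1: b_1 = 27 − 8 − 17 = 2; torsion from ∂_2 factors > 1: none. So H_1 = Z^2.
H_2: b_2 = 18 − 17 − 0 = 1; torsion from ∂_3 factors > 1: none. So H_2 = Z.

H_0 = Z,  H_1 = Z^2,  H_2 = Z.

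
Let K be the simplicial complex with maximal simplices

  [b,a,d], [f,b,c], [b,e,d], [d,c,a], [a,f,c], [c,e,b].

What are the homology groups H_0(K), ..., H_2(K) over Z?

We work with the vertex ordering a < b < c < d < e < f. The simplices of K, each written with vertices in increasing order, are:

  0-simplices (6): a, b, c, d, e, f
  1-simplices (12): ab, ac, ad, af, bc, bd, be, bf, cd, ce, cf, de
  2-simplices (6): abd, acd, acf, bce, bcf, bde

giving chain groups C_0 ≅ Z^6, C_1 ≅ Z^12, C_2 ≅ Z^6.

The boundary map ∂_1: C_1 → C_0 is given by ∂[p,q] = [q] − [p].
The resulting 6×12 matrix has rank 5, and its Smith normal form has invariant factors (1,1,1,1,1).

Boundary ∂_2: C_2 → C_1 sends each 2-simplex [p,q,r] to [q,r] − [p,r] + [p,q]. For instance
  ∂acf = cf − af + ac,
  ∂acd = cd − ad + ac.
The resulting 12×6 matrix has rank 6, and its Smith normal form has invariant factors (1,1,1,1,1,1).

Computing H_k = (kernel of ∂_k) / (image of ∂_{k+1}):

  H_0: rank C_0 − rank ∂_1 = 6 − 5 = 1, and the invariant factors of ∂_1 are all 1, so H_0 = Z.
  H_1: rank ker ∂_1 − rank ∂_2 = (12 − 5) − 6 = 1, and the invariant factors of ∂_2 are all 1, so H_1 = Z.
  H_2: rank ker ∂_2 − rank ∂_3 = (6 − 6) − 0 = 0, and there is no ∂_3, so H_2 = 0.

H_0 ≅ Z,  H_1 ≅ Z,  H_2 = 0.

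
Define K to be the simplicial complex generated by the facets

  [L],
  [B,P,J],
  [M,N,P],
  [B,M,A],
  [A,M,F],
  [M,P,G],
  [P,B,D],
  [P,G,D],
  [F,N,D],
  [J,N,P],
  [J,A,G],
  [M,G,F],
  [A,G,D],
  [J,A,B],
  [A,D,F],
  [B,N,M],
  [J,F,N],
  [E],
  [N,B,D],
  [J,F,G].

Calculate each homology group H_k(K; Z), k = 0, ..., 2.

H_0 = Z^3,  H_1 = Z ⊕ Z/2,  H_2 = 0.

Order the vertices as A < B < D < E < F < G < J < L < M < N < P. Listing each simplex with vertices in this order, K has dimension 2 with simplices:

  0-simplices (11): A, B, D, E, F, G, J, L, M, N, P
  1-simplices (27): AB, AD, AF, AG, AJ, AM, BD, BJ, BM, BN, BP, DF, DG, DN, DP, FG, FJ, FM, FN, GJ, GM, GP, JN, JP, MN, MP, NP
  2-simplices (18): ABJ, ABM, ADF, ADG, AFM, AGJ, BDN, BDP, BJP, BMN, DFN, DGP, FGJ, FGM, FJN, GMP, JNP, MNP

Hence C_0 ≅ Z^11, C_1 ≅ Z^27, C_2 ≅ Z^18.

Boundary ∂_1: C_1 → C_0 is given by ∂[p,q] = [q] − [p].
The resulting 11×27 matrix has rank 8, and its Smith normal form has invariant factors (1,1,1,1,1,1,1,1).

Boundary ∂_2: C_2 → C_1 acts by ∂[p,q,r] = [q,r] − [p,r] + [p,q]. For instance
  ∂BJP = JP − BP + BJ,
  ∂DFN = FN − DN + DF.
As a 27×18 matrix over Z this has rank 18, with invariant factors (1,1,1,1,1,1,1,1,1,1,1,1,1,1,1,1,1,2).

Reading off H_k = ker ∂_k / im ∂_{k+1}:

  H_0: rank C_0 − rank ∂_1 = 11 − 8 = 3, and the invariant factors of ∂_1 are all 1, so H_0 ≅ Z^3.
  H_1: rank ker ∂_1 − rank ∂_2 = (27 − 8) − 18 = 1, and ∂_2 has invariant factor 2 > 1, so H_1 ≅ Z ⊕ Z/2.
  H_2: rank ker ∂_2 − rank ∂_3 = (18 − 18) − 0 = 0, and there is no ∂_3, so H_2 ≅ 0.

(K is a triangulation of the disjoint union of a set of 2 points and the Klein bottle.)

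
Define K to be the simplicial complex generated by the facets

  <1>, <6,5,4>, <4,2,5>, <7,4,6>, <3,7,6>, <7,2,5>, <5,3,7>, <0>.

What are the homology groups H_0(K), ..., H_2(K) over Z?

H_0 ≅ Z^3,  H_1 ≅ Z,  H_2 = 0.

Take the total order 0 < 1 < 2 < 3 < 4 < 5 < 6 < 7 on the vertex set. Then K (dimension 2) consists of the simplices:

  0-simplices (8): [0], [1], [2], [3], [4], [5], [6], [7]
  1-simplices (12): [2,4], [2,5], [2,7], [3,5], [3,6], [3,7], [4,5], [4,6], [4,7], [5,6], [5,7], [6,7]
  2-simplices (6): [2,4,5], [2,5,7], [3,5,7], [3,6,7], [4,5,6], [4,6,7]

giving chain groups C_0 ≅ Z^8, C_1 ≅ Z^12, C_2 ≅ Z^6.

Boundary ∂_1: C_1 → C_0 maps an edge to its endpoints' difference, ∂[p,q] = q − p. For instance
  ∂[5,7] = [7] − [5].
As a 8×12 matrix over Z this has rank 5, with invariant factors (1,1,1,1,1).

Boundary ∂_2: C_2 → C_1 sends each 2-simplex [p,q,r] to [q,r] − [p,r] + [p,q]. For instance
  ∂[3,6,7] = [6,7] − [3,7] + [3,6],
  ∂[2,5,7] = [5,7] − [2,7] + [2,5].
The resulting 12×6 matrix has rank 6, and its Smith normal form has invariant factors (1,1,1,1,1,1).

Now H_k = ker ∂_k / im ∂_{k+1}, so:

  H_0: rank C_0 − rank ∂_1 = 8 − 5 = 3, and the invariant factors of ∂_1 are all 1, so H_0 = Z^3.
  H_1: rank ker ∂_1 − rank ∂_2 = (12 − 5) − 6 = 1, and the invariant factors of ∂_2 are all 1, so H_1 = Z.
  H_2: rank ker ∂_2 − rank ∂_3 = (6 − 6) − 0 = 0, and there is no ∂_3, so H_2 = 0.

As a check, the Euler characteristic is 8 − 12 + 6 = 2, which agrees with 3 − 1 + 0 = 2.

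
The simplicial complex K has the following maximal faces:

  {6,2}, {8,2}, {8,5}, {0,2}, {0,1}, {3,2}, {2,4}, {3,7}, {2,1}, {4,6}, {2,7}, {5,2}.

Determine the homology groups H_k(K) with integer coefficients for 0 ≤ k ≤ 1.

H_0 = Z,  H_1 = Z^4.

We work with the vertex ordering 0 < 1 < 2 < 3 < 4 < 5 < 6 < 7 < 8. The simplices of K, each written with vertices in increasing order, are:

  0-simplices (9): [0], [1], [2], [3], [4], [5], [6], [7], [8]
  1-simplices (12): [0,1], [0,2], [1,2], [2,3], [2,4], [2,5], [2,6], [2,7], [2,8], [3,7], [4,6], [5,8]

giving chain groups C_0 ≅ Z^9, C_1 ≅ Z^12.

∂_1: C_1 → C_0 sends each edge [p,q] (with p < q) to q − p. For instance
  ∂[1,2] = [2] − [1].
As a 9×12 matrix over Z this has rank 8, with invariant factors (1,1,1,1,1,1,1,1).

Computing H_k = (kernel of ∂_k) / (image of ∂_{k+1}):

  H_0: rank C_0 − rank ∂_1 = 9 − 8 = 1, and the invariant factors of ∂_1 are all 1, so H_0 ≅ Z.
  H_1: rank ker ∂_1 − rank ∂_2 = (12 − 8) − 0 = 4, and there is no ∂_2, so H_1 ≅ Z^4.

As a check, the Euler characteristic is 9 − 12 = -3, which agrees with 1 − 4 = -3.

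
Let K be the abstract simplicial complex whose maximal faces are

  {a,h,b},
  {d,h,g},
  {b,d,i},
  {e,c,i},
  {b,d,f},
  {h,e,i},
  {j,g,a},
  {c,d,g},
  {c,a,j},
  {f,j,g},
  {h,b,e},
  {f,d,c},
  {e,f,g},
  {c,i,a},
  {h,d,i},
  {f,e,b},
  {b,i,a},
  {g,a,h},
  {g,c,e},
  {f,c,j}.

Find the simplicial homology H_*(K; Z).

Take the total order a < b < c < d < e < f < g < h < i < j on the vertex set. Then K (dimension 2) consists of the simplices:

  0-simplices (10): a, b, c, d, e, f, g, h, i, j
  1-simplices (30): ab, ac, ag, ah, ai, aj, bd, be, bf, bh, bi, cd, ce, cf, cg, ci, cj, df, dg, dh, di, ef, eg, eh, ei, fg, fj, gh, gj, hi
  2-simplices (20): abh, abi, aci, acj, agh, agj, bdf, bdi, bef, beh, cdf, cdg, ceg, cei, cfj, dgh, dhi, efg, ehi, fgj

Hence C_0 ≅ Z^10, C_1 ≅ Z^30, C_2 ≅ Z^20.

∂_1: C_1 → C_0 sends each edge [p,q] (with p < q) to q − p. For instance
  ∂cg = g − c.
This gives a 10×30 integer matrix of rank 9; reducing to Smith normal form yields diagonal entries (1,1,1,1,1,1,1,1,1).

The boundary map ∂_2: C_2 → C_1 maps a triangle to the signed sum of its edges. For instance
  ∂bdi = di − bi + bd,
  ∂agj = gj − aj + ag.
As a 30×20 matrix over Z this has rank 20, with invariant factors (1,1,1,1,1,1,1,1,1,1,1,1,1,1,1,1,1,1,1,2).

Reading off H_k = ker ∂_k / im ∂_{k+1}:

  H_0: rank C_0 − rank ∂_1 = 10 − 9 = 1, and the invariant factors of ∂_1 are all 1, so H_0 = Z.
  H_1: rank ker ∂_1 − rank ∂_2 = (30 − 9) − 20 = 1, and ∂_2 has invariant factor 2 > 1, so H_1 = Z ⊕ Z_2.
  H_2: rank ker ∂_2 − rank ∂_3 = (20 − 20) − 0 = 0, and there is no ∂_3, so H_2 = 0.

(K is a triangulation of the Klein bottle.)

H_0 ≅ Z,  H_1 ≅ Z ⊕ Z_2,  H_2 = 0.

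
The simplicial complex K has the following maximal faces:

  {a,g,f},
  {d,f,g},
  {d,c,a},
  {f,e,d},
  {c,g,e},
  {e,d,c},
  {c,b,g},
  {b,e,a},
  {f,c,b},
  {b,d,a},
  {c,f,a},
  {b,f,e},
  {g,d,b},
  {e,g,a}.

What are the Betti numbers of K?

K has 7 vertices, 21 edges, 14 triangles.
rank ∂_0 = 0, rank ∂_1 = 6 ⇒ b_0 = 7 − 0 − 6 = 1; all invariant factors of ∂_1 are 1 so no torsion. So H_0 ≅ Z.
rank ∂_1 = 6, rank ∂_2 = 13 ⇒ b_1 = 21 − 6 − 13 = 2; all invariant factors of ∂_2 are 1 so no torsion. So H_1 ≅ Z^2.
rank ∂_2 = 13, rank ∂_3 = 0 ⇒ b_2 = 14 − 13 − 0 = 1. So H_2 ≅ Z.

b_0 = 1, b_1 = 2, b_2 = 1.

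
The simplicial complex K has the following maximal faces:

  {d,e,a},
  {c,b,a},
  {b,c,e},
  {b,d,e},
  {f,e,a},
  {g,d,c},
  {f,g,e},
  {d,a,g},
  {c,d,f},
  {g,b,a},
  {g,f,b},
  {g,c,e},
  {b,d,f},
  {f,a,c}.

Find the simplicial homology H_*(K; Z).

H_0 ≅ Z,  H_1 ≅ Z^2,  H_2 ≅ Z.

Take the total order a < b < c < d < e < f < g on the vertex set. Then K (dimension 2) consists of the simplices:

  0-simplices (7): a, b, c, d, e, f, g
  1-simplices (21): ab, ac, ad, ae, af, ag, bc, bd, be, bf, bg, cd, ce, cf, cg, de, df, dg, ef, eg, fg
  2-simplices (14): abc, abg, acf, ade, adg, aef, bce, bde, bdf, bfg, cdf, cdg, ceg, efg

Hence C_0 ≅ Z^7, C_1 ≅ Z^21, C_2 ≅ Z^14.

Boundary ∂_1: C_1 → C_0 maps an edge to its endpoints' difference, ∂[p,q] = q − p.
The resulting 7×21 matrix has rank 6, and its Smith normal form has invariant factors (1,1,1,1,1,1).

∂_2: C_2 → C_1 acts by ∂[p,q,r] = [q,r] − [p,r] + [p,q]. For instance
  ∂bce = ce − be + bc,
  ∂ceg = eg − cg + ce.
The 21×14 boundary matrix has rank 13 and Smith normal form diag(1,1,1,1,1,1,1,1,1,1,1,1,1).

Reading off H_k = ker ∂_k / im ∂_{k+1}:

  H_0: rank C_0 − rank ∂_1 = 7 − 6 = 1, and the invariant factors of ∂_1 are all 1, so H_0 ≅ Z.
  H_1: rank ker ∂_1 − rank ∂_2 = (21 − 6) − 13 = 2, and the invariant factors of ∂_2 are all 1, so H_1 ≅ Z^2.
  H_2: rank ker ∂_2 − rank ∂_3 = (14 − 13) − 0 = 1, and there is no ∂_3, so H_2 ≅ Z.

(K is a triangulation of the torus T^2.)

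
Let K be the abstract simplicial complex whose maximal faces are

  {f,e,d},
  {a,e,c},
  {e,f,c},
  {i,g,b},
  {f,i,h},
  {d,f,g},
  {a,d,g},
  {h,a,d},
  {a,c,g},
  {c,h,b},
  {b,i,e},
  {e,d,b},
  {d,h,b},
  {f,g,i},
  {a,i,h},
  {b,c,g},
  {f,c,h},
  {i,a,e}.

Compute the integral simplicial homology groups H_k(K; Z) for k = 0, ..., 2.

H_0 = Z,  H_1 = Z^2,  H_2 = Z.

We work with the vertex ordering a < b < c < d < e < f < g < h < i. The simplices of K, each written with vertices in increasing order, are:

  0-simplices (9): a, b, c, d, e, f, g, h, i
  1-simplices (27): ac, ad, ae, ag, ah, ai, bc, bd, be, bg, bh, bi, ce, cf, cg, ch, de, df, dg, dh, ef, ei, fg, fh, fi, gi, hi
  2-simplices (18): ace, acg, adg, adh, aei, ahi, bcg, bch, bde, bdh, bei, bgi, cef, cfh, def, dfg, fgi, fhi

giving chain groups C_0 ≅ Z^9, C_1 ≅ Z^27, C_2 ≅ Z^18.

The boundary map ∂_1: C_1 → C_0 is given by ∂[p,q] = [q] − [p].
As a 9×27 matrix over Z this has rank 8, with invariant factors (1,1,1,1,1,1,1,1).

The boundary map ∂_2: C_2 → C_1 maps a triangle to the signed sum of its edges. For instance
  ∂aei = ei − ai + ae,
  ∂def = ef − df + de.
The resulting 27×18 matrix has rank 17, and its Smith normal form has invariant factors (1,1,1,1,1,1,1,1,1,1,1,1,1,1,1,1,1).

Reading off H_k = ker ∂_k / im ∂_{k+1}:

  H_0: rank C_0 − rank ∂_1 = 9 − 8 = 1, and the invariant factors of ∂_1 are all 1, so H_0 = Z.
  H_1: rank ker ∂_1 − rank ∂_2 = (27 − 8) − 17 = 2, and the invariant factors of ∂_2 are all 1, so H_1 = Z^2.
  H_2: rank ker ∂_2 − rank ∂_3 = (18 − 17) − 0 = 1, and there is no ∂_3, so H_2 = Z.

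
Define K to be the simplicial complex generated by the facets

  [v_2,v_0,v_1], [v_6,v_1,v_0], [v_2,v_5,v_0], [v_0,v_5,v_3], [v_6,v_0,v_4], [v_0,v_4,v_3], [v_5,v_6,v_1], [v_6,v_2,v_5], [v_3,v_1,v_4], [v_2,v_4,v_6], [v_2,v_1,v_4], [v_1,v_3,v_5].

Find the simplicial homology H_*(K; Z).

H_0 ≅ Z,  H_1 ≅ Z_2,  H_2 = 0.

Take the total order v_0 < v_1 < v_2 < v_3 < v_4 < v_5 < v_6 on the vertex set. Then K (dimension 2) consists of the simplices:

  0-simplices (7): [v_0], [v_1], [v_2], [v_3], [v_4], [v_5], [v_6]
  1-simplices (18): (18 of them)
  2-simplices (12): (12 of them)

giving chain groups C_0 ≅ Z^7, C_1 ≅ Z^18, C_2 ≅ Z^12.

The boundary map ∂_1: C_1 → C_0 maps an edge to its endpoints' difference, ∂[p,q] = q − p. For instance
  ∂[v_5,v_6] = [v_6] − [v_5].
The 7×18 boundary matrix has rank 6 and Smith normal form diag(1,1,1,1,1,1).

∂_2: C_2 → C_1 sends each 2-simplex [p,q,r] to [q,r] − [p,r] + [p,q]. For instance
  ∂[v_0,v_2,v_5] = [v_2,v_5] − [v_0,v_5] + [v_0,v_2],
  ∂[v_2,v_5,v_6] = [v_5,v_6] − [v_2,v_6] + [v_2,v_5].
As a 18×12 matrix over Z this has rank 12, with invariant factors (1,1,1,1,1,1,1,1,1,1,1,2).

Reading off H_k = ker ∂_k / im ∂_{k+1}:

  H_0: rank C_0 − rank ∂_1 = 7 − 6 = 1, and the invariant factors of ∂_1 are all 1, so H_0 = Z.
  H_1: rank ker ∂_1 − rank ∂_2 = (18 − 6) − 12 = 0, and ∂_2 has invariant factor 2 > 1, so H_1 = Z_2.
  H_2: rank ker ∂_2 − rank ∂_3 = (12 − 12) − 0 = 0, and there is no ∂_3, so H_2 = 0.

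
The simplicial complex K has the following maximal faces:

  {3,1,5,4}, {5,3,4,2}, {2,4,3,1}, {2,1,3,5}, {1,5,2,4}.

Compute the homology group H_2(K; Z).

Order the vertices as 1 < 2 < 3 < 4 < 5. Listing each simplex with vertices in this order, K has dimension 3 with simplices:

  0-simplices (5): [1], [2], [3], [4], [5]
  1-simplices (10): [1,2], [1,3], [1,4], [1,5], [2,3], [2,4], [2,5], [3,4], [3,5], [4,5]
  2-simplices (10): [1,2,3], [1,2,4], [1,2,5], [1,3,4], [1,3,5], [1,4,5], [2,3,4], [2,3,5], [2,4,5], [3,4,5]
  3-simplices (5): [1,2,3,4], [1,2,3,5], [1,2,4,5], [1,3,4,5], [2,3,4,5]

giving chain groups C_0 ≅ Z^5, C_1 ≅ Z^10, C_2 ≅ Z^10, C_3 ≅ Z^5.

Boundary ∂_1: C_1 → C_0 is given by ∂[p,q] = [q] − [p].
The 5×10 boundary matrix has rank 4 and Smith normal form diag(1,1,1,1).

Boundary ∂_2: C_2 → C_1 maps a triangle to the signed sum of its edges. For instance
  ∂[1,2,3] = [2,3] − [1,3] + [1,2],
  ∂[2,3,4] = [3,4] − [2,4] + [2,3].
The resulting 10×10 matrix has rank 6, and its Smith normal form has invariant factors (1,1,1,1,1,1).

The boundary map ∂_3: C_3 → C_2 sends each 3-simplex σ to the alternating sum Σ_i (−1)^i (σ with its i-th vertex removed). For instance
  ∂[2,3,4,5] = [3,4,5] − [2,4,5] + [2,3,5] − [2,3,4],
  ∂[1,3,4,5] = [3,4,5] − [1,4,5] + [1,3,5] − [1,3,4].
This gives a 10×5 integer matrix of rank 4; reducing to Smith normal form yields diagonal entries (1,1,1,1).

Reading off H_k = ker ∂_k / im ∂_{k+1}:

  H_2: rank ker ∂_2 − rank ∂_3 = (10 − 6) − 4 = 0, and the invariant factors of ∂_3 are all 1, so H_2 = 0.

(K is a triangulation of the 3-sphere S^3.)

H_2 ≅ 0.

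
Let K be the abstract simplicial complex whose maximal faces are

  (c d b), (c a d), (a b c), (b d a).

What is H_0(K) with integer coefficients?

K has 4 vertices, 6 edges, 4 triangles.
rank ∂_0 = 0, rank ∂_1 = 3 ⇒ b_0 = 4 − 0 − 3 = 1; all invariant factors of ∂_1 are 1 so no torsion. So H_0 = Z.

H_0 ≅ Z.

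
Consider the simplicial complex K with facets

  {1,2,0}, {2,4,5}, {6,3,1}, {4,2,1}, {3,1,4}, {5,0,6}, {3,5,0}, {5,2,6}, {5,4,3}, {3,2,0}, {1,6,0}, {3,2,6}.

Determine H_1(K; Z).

H_1 ≅ Z/2.

K has 7 vertices, 18 edges, 12 triangles.
rank ∂_1 = 6, rank ∂_2 = 12 ⇒ b_1 = 18 − 6 − 12 = 0; ∂_2 has invariant factor(s) [2] giving torsion. So H_1 ≅ Z/2.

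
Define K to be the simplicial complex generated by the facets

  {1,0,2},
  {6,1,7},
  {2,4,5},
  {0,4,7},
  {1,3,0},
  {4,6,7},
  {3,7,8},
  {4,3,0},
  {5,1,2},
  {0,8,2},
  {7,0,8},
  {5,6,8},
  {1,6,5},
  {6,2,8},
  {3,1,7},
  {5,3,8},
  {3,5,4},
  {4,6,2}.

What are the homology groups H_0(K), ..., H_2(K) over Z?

Fix the vertex order 0 < 1 < 2 < 3 < 4 < 5 < 6 < 7 < 8 and write every simplex with vertices in increasing order. Then dim K = 2 and the simplices of K are:

  0-simplices (9): [0], [1], [2], [3], [4], [5], [6], [7], [8]
  1-simplices (27): (27 of them)
  2-simplices (18): [0,1,2], [0,1,3], [0,2,8], [0,3,4], [0,4,7], [0,7,8], [1,2,5], [1,3,7], [1,5,6], [1,6,7], [2,4,5], [2,4,6], [2,6,8], [3,4,5], [3,5,8], [3,7,8], [4,6,7], [5,6,8]

giving chain groups C_0 ≅ Z^9, C_1 ≅ Z^27, C_2 ≅ Z^18.

Boundary ∂_1: C_1 → C_0 maps an edge to its endpoints' difference, ∂[p,q] = q − p. For instance
  ∂[5,6] = [6] − [5].
The 9×27 boundary matrix has rank 8 and Smith normal form diag(1,1,1,1,1,1,1,1).

Boundary ∂_2: C_2 → C_1 acts by ∂[p,q,r] = [q,r] − [p,r] + [p,q]. For instance
  ∂[3,7,8] = [7,8] − [3,8] + [3,7],
  ∂[0,2,8] = [2,8] − [0,8] + [0,2].
The resulting 27×18 matrix has rank 18, and its Smith normal form has invariant factors (1,1,1,1,1,1,1,1,1,1,1,1,1,1,1,1,1,2).

Reading off H_k = ker ∂_k / im ∂_{k+1}:

  H_0: rank C_0 − rank ∂_1 = 9 − 8 = 1, and the invariant factors of ∂_1 are all 1, so H_0 ≅ Z.
  H_1: rank ker ∂_1 − rank ∂_2 = (27 − 8) − 18 = 1, and ∂_2 has invariant factor 2 > 1, so H_1 ≅ Z × Z/2.
  H_2: rank ker ∂_2 − rank ∂_3 = (18 − 18) − 0 = 0, and there is no ∂_3, so H_2 ≅ 0.

H_0 ≅ Z,  H_1 ≅ Z × Z/2,  H_2 = 0.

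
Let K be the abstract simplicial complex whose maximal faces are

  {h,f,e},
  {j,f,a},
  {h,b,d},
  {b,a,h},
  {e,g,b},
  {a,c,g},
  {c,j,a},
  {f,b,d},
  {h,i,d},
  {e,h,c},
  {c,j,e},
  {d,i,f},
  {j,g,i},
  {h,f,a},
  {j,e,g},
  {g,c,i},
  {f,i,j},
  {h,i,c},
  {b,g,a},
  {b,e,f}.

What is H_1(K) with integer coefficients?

Fix the vertex order a < b < c < d < e < f < g < h < i < j and write every simplex with vertices in increasing order. Then dim K = 2 and the simplices of K are:

  0-simplices (10): a, b, c, d, e, f, g, h, i, j
  1-simplices (30): ab, ac, af, ag, ah, aj, bd, be, bf, bg, bh, ce, cg, ch, ci, cj, df, dh, di, ef, eg, eh, ej, fh, fi, fj, gi, gj, hi, ij
  2-simplices (20): abg, abh, acg, acj, afh, afj, bdf, bdh, bef, beg, ceh, cej, cgi, chi, dfi, dhi, efh, egj, fij, gij

so the chain groups are C_0 ≅ Z^10, C_1 ≅ Z^30, C_2 ≅ Z^20.

∂_1: C_1 → C_0 maps an edge to its endpoints' difference, ∂[p,q] = q − p.
This gives a 10×30 integer matrix of rank 9; reducing to Smith normal form yields diagonal entries (1,1,1,1,1,1,1,1,1).

∂_2: C_2 → C_1 maps a triangle to the signed sum of its edges. For instance
  ∂bdf = df − bf + bd,
  ∂beg = eg − bg + be.
The resulting 30×20 matrix has rank 20, and its Smith normal form has invariant factors (1,1,1,1,1,1,1,1,1,1,1,1,1,1,1,1,1,1,1,2).

From H_k ≅ ker(∂_k) / im(∂_{k+1}) we obtain:

  H_1: rank ker ∂_1 − rank ∂_2 = (30 − 9) − 20 = 1, and ∂_2 has invariant factor 2 > 1, so H_1 ≅ Z ⊕ Z/2.

(K is a triangulation of the Klein bottle.)

H_1 ≅ Z ⊕ Z/2.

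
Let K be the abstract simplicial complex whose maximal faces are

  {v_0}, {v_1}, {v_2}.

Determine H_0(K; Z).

H_0 ≅ Z^3.

Take the total order v_0 < v_1 < v_2 on the vertex set. Then K (dimension 0) consists of the simplices:

  0-simplices (3): [v_0], [v_1], [v_2]

giving chain groups C_0 ≅ Z^3.

From H_k ≅ ker(∂_k) / im(∂_{k+1}) we obtain:

  H_0: rank C_0 − rank ∂_1 = 3 − 0 = 3, and there is no ∂_1, so H_0 = Z^3.

(K is a triangulation of a set of 3 points.)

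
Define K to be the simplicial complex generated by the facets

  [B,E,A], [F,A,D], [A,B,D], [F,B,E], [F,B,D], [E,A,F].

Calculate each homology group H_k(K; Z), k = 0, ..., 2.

Take the total order A < B < D < E < F on the vertex set. Then K (dimension 2) consists of the simplices:

  0-simplices (5): A, B, D, E, F
  1-simplices (9): AB, AD, AE, AF, BD, BE, BF, DF, EF
  2-simplices (6): ABD, ABE, ADF, AEF, BDF, BEF

Hence C_0 ≅ Z^5, C_1 ≅ Z^9, C_2 ≅ Z^6.

Boundary ∂_1: C_1 → C_0 is given by ∂[p,q] = [q] − [p]. For instance
  ∂AD = D − A.
This gives a 5×9 integer matrix of rank 4; reducing to Smith normal form yields diagonal entries (1,1,1,1).

∂_2: C_2 → C_1 sends each 2-simplex [p,q,r] to [q,r] − [p,r] + [p,q]. For instance
  ∂ADF = DF − AF + AD,
  ∂ABD = BD − AD + AB.
The 9×6 boundary matrix has rank 5 and Smith normal form diag(1,1,1,1,1).

From H_k ≅ ker(∂_k) / im(∂_{k+1}) we obtain:

  H_0: rank C_0 − rank ∂_1 = 5 − 4 = 1, and the invariant factors of ∂_1 are all 1, so H_0 = Z.
  H_1: rank ker ∂_1 − rank ∂_2 = (9 − 4) − 5 = 0, and the invariant factors of ∂_2 are all 1, so H_1 = 0.
  H_2: rank ker ∂_2 − rank ∂_3 = (6 − 5) − 0 = 1, and there is no ∂_3, so H_2 = Z.

(K is a triangulation of the 2-sphere S^2.)

H_0 ≅ Z,  H_1 = 0,  H_2 ≅ Z.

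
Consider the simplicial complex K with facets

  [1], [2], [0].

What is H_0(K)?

Take the total order 0 < 1 < 2 on the vertex set. Then K (dimension 0) consists of the simplices:

  0-simplices (3): [0], [1], [2]

Hence C_0 ≅ Z^3.

Now H_k = ker ∂_k / im ∂_{k+1}, so:

  H_0: rank C_0 − rank ∂_1 = 3 − 0 = 3, and there is no ∂_1, so H_0 ≅ Z^3.

H_0 ≅ Z^3.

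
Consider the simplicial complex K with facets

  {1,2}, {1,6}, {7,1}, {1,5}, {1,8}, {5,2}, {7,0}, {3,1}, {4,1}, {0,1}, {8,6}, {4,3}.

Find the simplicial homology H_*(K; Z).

We work with the vertex ordering 0 < 1 < 2 < 3 < 4 < 5 < 6 < 7 < 8. The simplices of K, each written with vertices in increasing order, are:

  0-simplices (9): [0], [1], [2], [3], [4], [5], [6], [7], [8]
  1-simplices (12): [0,1], [0,7], [1,2], [1,3], [1,4], [1,5], [1,6], [1,7], [1,8], [2,5], [3,4], [6,8]

Hence C_0 ≅ Z^9, C_1 ≅ Z^12.

The boundary map ∂_1: C_1 → C_0 is given by ∂[p,q] = [q] − [p]. For instance
  ∂[1,4] = [4] − [1].
As a 9×12 matrix over Z this has rank 8, with invariant factors (1,1,1,1,1,1,1,1).

Computing H_k = (kernel of ∂_k) / (image of ∂_{k+1}):

  H_0: rank C_0 − rank ∂_1 = 9 − 8 = 1, and the invariant factors of ∂_1 are all 1, so H_0 = Z.
  H_1: rank ker ∂_1 − rank ∂_2 = (12 − 8) − 0 = 4, and there is no ∂_2, so H_1 = Z^4.

H_0 ≅ Z,  H_1 ≅ Z^4.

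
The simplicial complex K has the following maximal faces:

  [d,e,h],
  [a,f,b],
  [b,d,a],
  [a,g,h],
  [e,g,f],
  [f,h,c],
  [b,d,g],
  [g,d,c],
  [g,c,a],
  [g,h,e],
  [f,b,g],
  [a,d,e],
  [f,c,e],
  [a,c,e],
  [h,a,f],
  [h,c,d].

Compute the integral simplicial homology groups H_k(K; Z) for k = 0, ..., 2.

H_0 ≅ Z,  H_1 ≅ Z^2,  H_2 ≅ Z.

Fix the vertex order a < b < c < d < e < f < g < h and write every simplex with vertices in increasing order. Then dim K = 2 and the simplices of K are:

  0-simplices (8): a, b, c, d, e, f, g, h
  1-simplices (24): ab, ac, ad, ae, af, ag, ah, bd, bf, bg, cd, ce, cf, cg, ch, de, dg, dh, ef, eg, eh, fg, fh, gh
  2-simplices (16): abd, abf, ace, acg, ade, afh, agh, bdg, bfg, cdg, cdh, cef, cfh, deh, efg, egh

Hence C_0 ≅ Z^8, C_1 ≅ Z^24, C_2 ≅ Z^16.

Boundary ∂_1: C_1 → C_0 maps an edge to its endpoints' difference, ∂[p,q] = q − p. For instance
  ∂ad = d − a.
The 8×24 boundary matrix has rank 7 and Smith normal form diag(1,1,1,1,1,1,1).

Boundary ∂_2: C_2 → C_1 maps a triangle to the signed sum of its edges. For instance
  ∂cdh = dh − ch + cd,
  ∂abd = bd − ad + ab.
This gives a 24×16 integer matrix of rank 15; reducing to Smith normal form yields diagonal entries (1,1,1,1,1,1,1,1,1,1,1,1,1,1,1).

Reading off H_k = ker ∂_k / im ∂_{k+1}:

  H_0: rank C_0 − rank ∂_1 = 8 − 7 = 1, and the invariant factors of ∂_1 are all 1, so H_0 = Z.
  H_1: rank ker ∂_1 − rank ∂_2 = (24 − 7) − 15 = 2, and the invariant factors of ∂_2 are all 1, so H_1 = Z^2.
  H_2: rank ker ∂_2 − rank ∂_3 = (16 − 15) − 0 = 1, and there is no ∂_3, so H_2 = Z.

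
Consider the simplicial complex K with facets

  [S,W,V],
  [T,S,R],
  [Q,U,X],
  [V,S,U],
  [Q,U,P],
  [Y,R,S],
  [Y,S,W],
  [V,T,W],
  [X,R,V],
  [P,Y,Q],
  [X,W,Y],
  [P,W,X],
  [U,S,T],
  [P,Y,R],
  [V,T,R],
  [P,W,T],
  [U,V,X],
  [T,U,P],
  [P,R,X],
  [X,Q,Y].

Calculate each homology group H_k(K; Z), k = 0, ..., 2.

Fix the vertex order P < Q < R < S < T < U < V < W < X < Y and write every simplex with vertices in increasing order. Then dim K = 2 and the simplices of K are:

  0-simplices (10): P, Q, R, S, T, U, V, W, X, Y
  1-simplices (30): PQ, PR, PT, PU, PW, PX, PY, QU, QX, QY, RS, RT, RV, RX, RY, ST, SU, SV, SW, SY, TU, TV, TW, UV, UX, VW, VX, WX, WY, XY
  2-simplices (20): PQU, PQY, PRX, PRY, PTU, PTW, PWX, QUX, QXY, RST, RSY, RTV, RVX, STU, SUV, SVW, SWY, TVW, UVX, WXY

giving chain groups C_0 ≅ Z^10, C_1 ≅ Z^30, C_2 ≅ Z^20.

Boundary ∂_1: C_1 → C_0 maps an edge to its endpoints' difference, ∂[p,q] = q − p. For instance
  ∂UX = X − U.
The 10×30 boundary matrix has rank 9 and Smith normal form diag(1,1,1,1,1,1,1,1,1).

∂_2: C_2 → C_1 acts by ∂[p,q,r] = [q,r] − [p,r] + [p,q]. For instance
  ∂PWX = WX − PX + PW,
  ∂WXY = XY − WY + WX.
As a 30×20 matrix over Z this has rank 20, with invariant factors (1,1,1,1,1,1,1,1,1,1,1,1,1,1,1,1,1,1,1,2).

Now H_k = ker ∂_k / im ∂_{k+1}, so:

  H_0: rank C_0 − rank ∂_1 = 10 − 9 = 1, and the invariant factors of ∂_1 are all 1, so H_0 ≅ Z.
  H_1: rank ker ∂_1 − rank ∂_2 = (30 − 9) − 20 = 1, and ∂_2 has invariant factor 2 > 1, so H_1 ≅ Z × Z/2.
  H_2: rank ker ∂_2 − rank ∂_3 = (20 − 20) − 0 = 0, and there is no ∂_3, so H_2 ≅ 0.

As a check, the Euler characteristic is 10 − 30 + 20 = 0, which agrees with 1 − 1 + 0 = 0.

H_0 = Z,  H_1 = Z × Z/2,  H_2 = 0.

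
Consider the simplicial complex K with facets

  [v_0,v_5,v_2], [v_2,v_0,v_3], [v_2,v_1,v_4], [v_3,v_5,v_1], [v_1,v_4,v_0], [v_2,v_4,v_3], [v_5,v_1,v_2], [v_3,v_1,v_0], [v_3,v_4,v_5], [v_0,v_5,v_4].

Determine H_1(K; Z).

H_1 = Z/2Z.

Fix the vertex order v_0 < v_1 < v_2 < v_3 < v_4 < v_5 and write every simplex with vertices in increasing order. Then dim K = 2 and the simplices of K are:

  0-simplices (6): [v_0], [v_1], [v_2], [v_3], [v_4], [v_5]
  1-simplices (15): (15 of them)
  2-simplices (10): [v_0,v_1,v_3], [v_0,v_1,v_4], [v_0,v_2,v_3], [v_0,v_2,v_5], [v_0,v_4,v_5], [v_1,v_2,v_4], [v_1,v_2,v_5], [v_1,v_3,v_5], [v_2,v_3,v_4], [v_3,v_4,v_5]

giving chain groups C_0 ≅ Z^6, C_1 ≅ Z^15, C_2 ≅ Z^10.

∂_1: C_1 → C_0 is given by ∂[p,q] = [q] − [p]. For instance
  ∂[v_3,v_4] = [v_4] − [v_3].
As a 6×15 matrix over Z this has rank 5, with invariant factors (1,1,1,1,1).

∂_2: C_2 → C_1 maps a triangle to the signed sum of its edges. For instance
  ∂[v_1,v_3,v_5] = [v_3,v_5] − [v_1,v_5] + [v_1,v_3],
  ∂[v_1,v_2,v_4] = [v_2,v_4] − [v_1,v_4] + [v_1,v_2].
As a 15×10 matrix over Z this has rank 10, with invariant factors (1,1,1,1,1,1,1,1,1,2).

Reading off H_k = ker ∂_k / im ∂_{k+1}:

  H_1: rank ker ∂_1 − rank ∂_2 = (15 − 5) − 10 = 0, and ∂_2 has invariant factor 2 > 1, so H_1 = Z/2Z.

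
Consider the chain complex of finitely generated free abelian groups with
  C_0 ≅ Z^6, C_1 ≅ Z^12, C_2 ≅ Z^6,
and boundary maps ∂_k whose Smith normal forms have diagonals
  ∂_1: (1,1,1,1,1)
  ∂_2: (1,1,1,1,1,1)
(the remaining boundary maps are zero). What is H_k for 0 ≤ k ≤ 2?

H_0: b_0 = 6 − 0 − 5 = 1; torsion from ∂_1 factors > 1: none. So H_0 ≅ Z.
H_1: b_1 = 12 − 5 − 6 = 1; torsion from ∂_2 factors > 1: none. So H_1 ≅ Z.
H_2: b_2 = 6 − 6 − 0 = 0; torsion from ∂_3 factors > 1: none. So H_2 ≅ 0.

H_0 ≅ Z,  H_1 ≅ Z,  H_2 = 0.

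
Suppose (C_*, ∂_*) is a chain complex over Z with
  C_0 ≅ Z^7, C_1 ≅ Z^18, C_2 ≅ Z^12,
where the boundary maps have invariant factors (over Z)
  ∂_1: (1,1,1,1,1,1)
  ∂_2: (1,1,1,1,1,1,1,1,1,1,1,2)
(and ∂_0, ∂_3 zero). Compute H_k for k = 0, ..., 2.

H_0 = Z,  H_1 = Z/2,  H_2 = 0.

H_0: b_0 = 7 − 0 − 6 = 1; torsion from ∂_1 factors > 1: none. So H_0 = Z.
H_1: b_1 = 18 − 6 − 12 = 0; torsion from ∂_2 factors > 1: [2]. So H_1 = Z/2.
H_2: b_2 = 12 − 12 − 0 = 0; torsion from ∂_3 factors > 1: none. So H_2 = 0.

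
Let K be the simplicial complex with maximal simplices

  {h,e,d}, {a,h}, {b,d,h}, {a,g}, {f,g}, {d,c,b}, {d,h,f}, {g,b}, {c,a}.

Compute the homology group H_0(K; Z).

Order the vertices as a < b < c < d < e < f < g < h. Listing each simplex with vertices in this order, K has dimension 2 with simplices:

  0-simplices (8): a, b, c, d, e, f, g, h
  1-simplices (14): ac, ag, ah, bc, bd, bg, bh, cd, de, df, dh, eh, fg, fh
  2-simplices (4): bcd, bdh, deh, dfh

giving chain groups C_0 ≅ Z^8, C_1 ≅ Z^14, C_2 ≅ Z^4.

The boundary map ∂_1: C_1 → C_0 sends each edge [p,q] (with p < q) to q − p.
As a 8×14 matrix over Z this has rank 7, with invariant factors (1,1,1,1,1,1,1).

The boundary map ∂_2: C_2 → C_1 maps a triangle to the signed sum of its edges. For instance
  ∂bcd = cd − bd + bc,
  ∂deh = eh − dh + de.
As a 14×4 matrix over Z this has rank 4, with invariant factors (1,1,1,1).

From H_k ≅ ker(∂_k) / im(∂_{k+1}) we obtain:

  H_0: rank C_0 − rank ∂_1 = 8 − 7 = 1, and the invariant factors of ∂_1 are all 1, so H_0 = Z.

H_0 ≅ Z.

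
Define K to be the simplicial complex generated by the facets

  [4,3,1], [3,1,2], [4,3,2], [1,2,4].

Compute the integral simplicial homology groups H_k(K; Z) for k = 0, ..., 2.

H_0 ≅ Z,  H_1 = 0,  H_2 ≅ Z.

Fix the vertex order 1 < 2 < 3 < 4 and write every simplex with vertices in increasing order. Then dim K = 2 and the simplices of K are:

  0-simplices (4): [1], [2], [3], [4]
  1-simplices (6): [1,2], [1,3], [1,4], [2,3], [2,4], [3,4]
  2-simplices (4): [1,2,3], [1,2,4], [1,3,4], [2,3,4]

so the chain groups are C_0 ≅ Z^4, C_1 ≅ Z^6, C_2 ≅ Z^4.

∂_1: C_1 → C_0 maps an edge to its endpoints' difference, ∂[p,q] = q − p. For instance
  ∂[2,4] = [4] − [2].
As a 4×6 matrix over Z this has rank 3, with invariant factors (1,1,1).

∂_2: C_2 → C_1 maps a triangle to the signed sum of its edges. For instance
  ∂[1,2,3] = [2,3] − [1,3] + [1,2],
  ∂[2,3,4] = [3,4] − [2,4] + [2,3].
As a 6×4 matrix over Z this has rank 3, with invariant factors (1,1,1).

From H_k ≅ ker(∂_k) / im(∂_{k+1}) we obtain:

  H_0: rank C_0 − rank ∂_1 = 4 − 3 = 1, and the invariant factors of ∂_1 are all 1, so H_0 = Z.
  H_1: rank ker ∂_1 − rank ∂_2 = (6 − 3) − 3 = 0, and the invariant factors of ∂_2 are all 1, so H_1 = 0.
  H_2: rank ker ∂_2 − rank ∂_3 = (4 − 3) − 0 = 1, and there is no ∂_3, so H_2 = Z.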